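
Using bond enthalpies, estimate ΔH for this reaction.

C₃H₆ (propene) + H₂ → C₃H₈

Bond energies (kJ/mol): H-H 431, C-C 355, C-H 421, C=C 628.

Bonds broken (reactants):
  C-C: 1 × 355 = 355
  C-H: 6 × 421 = 2526
  C=C: 1 × 628 = 628
  H-H: 1 × 431 = 431
  Σ(broken) = 3940 kJ
Bonds formed (products):
  C-C: 2 × 355 = 710
  C-H: 8 × 421 = 3368
  Σ(formed) = 4078 kJ
ΔH = Σ(broken) − Σ(formed) = 3940 − 4078 = −138 kJ

ΔH ≈ −138 kJ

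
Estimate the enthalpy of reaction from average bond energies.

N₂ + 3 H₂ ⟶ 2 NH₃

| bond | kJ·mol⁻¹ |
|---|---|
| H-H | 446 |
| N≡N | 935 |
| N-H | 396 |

Bonds broken (reactants):
  H-H: 3 × 446 = 1338
  N≡N: 1 × 935 = 935
  Σ(broken) = 2273 kJ
Bonds formed (products):
  N-H: 6 × 396 = 2376
  Σ(formed) = 2376 kJ
ΔH = Σ(broken) − Σ(formed) = 2273 − 2376 = −103 kJ

ΔH ≈ −103 kJ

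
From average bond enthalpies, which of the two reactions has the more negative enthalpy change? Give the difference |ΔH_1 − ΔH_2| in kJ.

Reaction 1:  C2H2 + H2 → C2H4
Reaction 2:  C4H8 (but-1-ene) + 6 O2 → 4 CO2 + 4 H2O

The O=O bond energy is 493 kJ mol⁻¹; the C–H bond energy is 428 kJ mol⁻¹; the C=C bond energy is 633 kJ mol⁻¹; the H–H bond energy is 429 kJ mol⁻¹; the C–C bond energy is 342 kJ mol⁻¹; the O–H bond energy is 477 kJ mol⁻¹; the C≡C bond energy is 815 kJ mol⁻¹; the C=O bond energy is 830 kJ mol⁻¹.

Reaction 2, by 2512 kJ

Reaction 1:
  Bonds broken (reactants):
    C≡C: 1 × 815 = 815
    C–H: 2 × 428 = 856
    H–H: 1 × 429 = 429
    Σ(broken) = 2100 kJ
  Bonds formed (products):
    C–H: 4 × 428 = 1712
    C=C: 1 × 633 = 633
    Σ(formed) = 2345 kJ
  ΔH_1 = 2100 − 2345 = −245 kJ
Reaction 2:
  Bonds broken (reactants):
    C–C: 2 × 342 = 684
    C–H: 8 × 428 = 3424
    C=C: 1 × 633 = 633
    O=O: 6 × 493 = 2958
    Σ(broken) = 7699 kJ
  Bonds formed (products):
    C=O: 8 × 830 = 6640
    O–H: 8 × 477 = 3816
    Σ(formed) = 10456 kJ
  ΔH_2 = 7699 − 10456 = −2757 kJ
ΔH_1 − ΔH_2 = +2512 kJ, so reaction 2 has the more negative ΔH; |ΔH_1 − ΔH_2| = 2512 kJ.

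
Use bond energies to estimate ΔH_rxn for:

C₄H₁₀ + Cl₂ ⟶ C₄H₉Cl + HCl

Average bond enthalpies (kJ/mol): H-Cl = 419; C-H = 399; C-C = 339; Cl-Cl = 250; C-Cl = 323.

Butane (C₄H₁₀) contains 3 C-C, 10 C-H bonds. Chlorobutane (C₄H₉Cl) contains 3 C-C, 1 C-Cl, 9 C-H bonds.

Bonds broken (reactants):
  C-C: 3 × 339 = 1017
  C-H: 10 × 399 = 3990
  Cl-Cl: 1 × 250 = 250
  Σ(broken) = 5257 kJ
Bonds formed (products):
  C-C: 3 × 339 = 1017
  C-Cl: 1 × 323 = 323
  C-H: 9 × 399 = 3591
  H-Cl: 1 × 419 = 419
  Σ(formed) = 5350 kJ
ΔH = Σ(broken) − Σ(formed) = 5257 − 5350 = −93 kJ

ΔH ≈ −93 kJ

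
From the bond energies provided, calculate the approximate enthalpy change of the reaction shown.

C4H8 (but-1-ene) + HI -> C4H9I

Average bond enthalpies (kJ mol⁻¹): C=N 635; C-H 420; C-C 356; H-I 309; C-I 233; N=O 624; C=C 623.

ΔH ≈ −77 kJ

Bonds broken (reactants):
  C-C: 2 × 356 = 712
  C-H: 8 × 420 = 3360
  C=C: 1 × 623 = 623
  H-I: 1 × 309 = 309
  Σ(broken) = 5004 kJ
Bonds formed (products):
  C-C: 3 × 356 = 1068
  C-H: 9 × 420 = 3780
  C-I: 1 × 233 = 233
  Σ(formed) = 5081 kJ
ΔH = Σ(broken) − Σ(formed) = 5004 − 5081 = −77 kJ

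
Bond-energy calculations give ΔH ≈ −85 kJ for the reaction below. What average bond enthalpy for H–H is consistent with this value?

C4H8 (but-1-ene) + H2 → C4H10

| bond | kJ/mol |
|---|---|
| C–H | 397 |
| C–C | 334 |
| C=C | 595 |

D(H–H) ≈ 448 kJ/mol

Let D be the H–H bond energy.
Σ(broken) = 2×334 + 8×397 + 1×595 + 1×D = 4439 + D
Σ(formed) = 3×334 + 10×397 = 4972
ΔH = Σ(broken) − Σ(formed) = (4439 + D) − (4972) = −533 + D
Setting this equal to −85 kJ gives D = 448 kJ/mol.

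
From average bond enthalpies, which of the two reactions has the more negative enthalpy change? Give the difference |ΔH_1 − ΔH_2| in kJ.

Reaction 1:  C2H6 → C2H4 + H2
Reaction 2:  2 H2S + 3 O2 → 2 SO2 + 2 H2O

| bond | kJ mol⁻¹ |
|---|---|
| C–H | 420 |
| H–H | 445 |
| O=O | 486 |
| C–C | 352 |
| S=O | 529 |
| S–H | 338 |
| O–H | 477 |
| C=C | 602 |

Reaction 2, by 1359 kJ

Reaction 1:
  Bonds broken (reactants):
    C–C: 1 × 352 = 352
    C–H: 6 × 420 = 2520
    Σ(broken) = 2872 kJ
  Bonds formed (products):
    C–H: 4 × 420 = 1680
    C=C: 1 × 602 = 602
    H–H: 1 × 445 = 445
    Σ(formed) = 2727 kJ
  ΔH_1 = 2872 − 2727 = +145 kJ
Reaction 2:
  Bonds broken (reactants):
    O=O: 3 × 486 = 1458
    S–H: 4 × 338 = 1352
    Σ(broken) = 2810 kJ
  Bonds formed (products):
    O–H: 4 × 477 = 1908
    S=O: 4 × 529 = 2116
    Σ(formed) = 4024 kJ
  ΔH_2 = 2810 − 4024 = −1214 kJ
ΔH_1 − ΔH_2 = +1359 kJ, so reaction 2 has the more negative ΔH; |ΔH_1 − ΔH_2| = 1359 kJ.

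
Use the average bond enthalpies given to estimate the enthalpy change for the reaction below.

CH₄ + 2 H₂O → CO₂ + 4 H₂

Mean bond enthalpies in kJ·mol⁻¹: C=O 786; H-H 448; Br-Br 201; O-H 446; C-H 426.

Bonds broken (reactants):
  C-H: 4 × 426 = 1704
  O-H: 4 × 446 = 1784
  Σ(broken) = 3488 kJ
Bonds formed (products):
  C=O: 2 × 786 = 1572
  H-H: 4 × 448 = 1792
  Σ(formed) = 3364 kJ
ΔH = Σ(broken) − Σ(formed) = 3488 − 3364 = +124 kJ

ΔH ≈ +124 kJ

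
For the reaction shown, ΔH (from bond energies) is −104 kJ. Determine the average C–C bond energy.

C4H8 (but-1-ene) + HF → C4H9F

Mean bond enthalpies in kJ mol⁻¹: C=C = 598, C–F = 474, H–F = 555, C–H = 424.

Let D be the C–C bond energy.
Σ(broken) = 2×D + 8×424 + 1×598 + 1×555 = 4545 + 2D
Σ(formed) = 3×D + 1×474 + 9×424 = 4290 + 3D
ΔH = Σ(broken) − Σ(formed) = (4545 + 2D) − (4290 + 3D) = +255 − D
Setting this equal to −104 kJ gives D = 359 kJ/mol.

D(C–C) ≈ 359 kJ/mol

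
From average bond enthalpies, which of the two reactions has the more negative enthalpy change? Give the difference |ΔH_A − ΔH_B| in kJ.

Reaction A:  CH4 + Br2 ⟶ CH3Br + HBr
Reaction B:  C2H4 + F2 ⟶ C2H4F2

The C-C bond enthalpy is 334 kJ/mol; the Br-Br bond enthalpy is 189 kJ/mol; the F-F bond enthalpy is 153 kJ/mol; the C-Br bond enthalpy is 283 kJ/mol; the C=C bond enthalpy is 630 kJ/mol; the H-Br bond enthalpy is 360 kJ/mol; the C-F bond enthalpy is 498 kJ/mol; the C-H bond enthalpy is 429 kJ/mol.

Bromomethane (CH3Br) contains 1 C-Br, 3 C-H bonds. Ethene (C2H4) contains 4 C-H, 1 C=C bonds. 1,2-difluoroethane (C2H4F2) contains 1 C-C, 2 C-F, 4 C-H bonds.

Reaction A:
  Bonds broken (reactants):
    Br-Br: 1 × 189 = 189
    C-H: 4 × 429 = 1716
    Σ(broken) = 1905 kJ
  Bonds formed (products):
    C-Br: 1 × 283 = 283
    C-H: 3 × 429 = 1287
    H-Br: 1 × 360 = 360
    Σ(formed) = 1930 kJ
  ΔH_A = 1905 − 1930 = −25 kJ
Reaction B:
  Bonds broken (reactants):
    C-H: 4 × 429 = 1716
    C=C: 1 × 630 = 630
    F-F: 1 × 153 = 153
    Σ(broken) = 2499 kJ
  Bonds formed (products):
    C-C: 1 × 334 = 334
    C-F: 2 × 498 = 996
    C-H: 4 × 429 = 1716
    Σ(formed) = 3046 kJ
  ΔH_B = 2499 − 3046 = −547 kJ
ΔH_A − ΔH_B = +522 kJ, so reaction B has the more negative ΔH; |ΔH_A − ΔH_B| = 522 kJ.

Reaction B, by 522 kJ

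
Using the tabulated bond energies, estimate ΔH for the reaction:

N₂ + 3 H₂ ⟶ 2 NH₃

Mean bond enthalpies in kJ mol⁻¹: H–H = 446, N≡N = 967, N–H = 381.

Bonds broken (reactants):
  H–H: 3 × 446 = 1338
  N≡N: 1 × 967 = 967
  Σ(broken) = 2305 kJ
Bonds formed (products):
  N–H: 6 × 381 = 2286
  Σ(formed) = 2286 kJ
ΔH = Σ(broken) − Σ(formed) = 2305 − 2286 = +19 kJ

ΔH ≈ +19 kJ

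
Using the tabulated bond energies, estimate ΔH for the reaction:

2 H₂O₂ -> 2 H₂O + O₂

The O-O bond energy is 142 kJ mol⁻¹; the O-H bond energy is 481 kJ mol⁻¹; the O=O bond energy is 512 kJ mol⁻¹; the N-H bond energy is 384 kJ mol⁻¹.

ΔH ≈ −228 kJ

Bonds broken (reactants):
  O-H: 4 × 481 = 1924
  O-O: 2 × 142 = 284
  Σ(broken) = 2208 kJ
Bonds formed (products):
  O-H: 4 × 481 = 1924
  O=O: 1 × 512 = 512
  Σ(formed) = 2436 kJ
ΔH = Σ(broken) − Σ(formed) = 2208 − 2436 = −228 kJ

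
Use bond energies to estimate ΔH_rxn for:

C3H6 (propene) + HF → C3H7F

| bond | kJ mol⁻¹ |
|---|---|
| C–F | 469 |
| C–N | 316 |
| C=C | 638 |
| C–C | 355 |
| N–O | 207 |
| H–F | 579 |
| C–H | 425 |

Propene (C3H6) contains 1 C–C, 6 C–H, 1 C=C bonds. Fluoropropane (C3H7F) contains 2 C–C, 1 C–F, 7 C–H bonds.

ΔH ≈ −32 kJ

Bonds broken (reactants):
  C–C: 1 × 355 = 355
  C–H: 6 × 425 = 2550
  C=C: 1 × 638 = 638
  H–F: 1 × 579 = 579
  Σ(broken) = 4122 kJ
Bonds formed (products):
  C–C: 2 × 355 = 710
  C–F: 1 × 469 = 469
  C–H: 7 × 425 = 2975
  Σ(formed) = 4154 kJ
ΔH = Σ(broken) − Σ(formed) = 4122 − 4154 = −32 kJ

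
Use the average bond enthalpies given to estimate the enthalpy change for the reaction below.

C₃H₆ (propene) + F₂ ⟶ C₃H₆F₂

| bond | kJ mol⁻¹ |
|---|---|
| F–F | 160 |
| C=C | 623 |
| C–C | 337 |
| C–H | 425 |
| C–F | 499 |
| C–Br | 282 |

ΔH ≈ −552 kJ

Bonds broken (reactants):
  C–C: 1 × 337 = 337
  C–H: 6 × 425 = 2550
  C=C: 1 × 623 = 623
  F–F: 1 × 160 = 160
  Σ(broken) = 3670 kJ
Bonds formed (products):
  C–C: 2 × 337 = 674
  C–F: 2 × 499 = 998
  C–H: 6 × 425 = 2550
  Σ(formed) = 4222 kJ
ΔH = Σ(broken) − Σ(formed) = 3670 − 4222 = −552 kJ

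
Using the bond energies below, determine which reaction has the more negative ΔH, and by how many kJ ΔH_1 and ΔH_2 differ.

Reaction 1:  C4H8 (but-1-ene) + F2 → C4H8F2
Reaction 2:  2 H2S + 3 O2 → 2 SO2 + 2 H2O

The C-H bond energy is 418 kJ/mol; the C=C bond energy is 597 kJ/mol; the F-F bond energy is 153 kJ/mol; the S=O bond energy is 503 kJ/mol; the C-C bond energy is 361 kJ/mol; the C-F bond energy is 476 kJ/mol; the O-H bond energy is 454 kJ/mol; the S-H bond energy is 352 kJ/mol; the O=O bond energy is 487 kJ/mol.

Reaction 1:
  Bonds broken (reactants):
    C-C: 2 × 361 = 722
    C-H: 8 × 418 = 3344
    C=C: 1 × 597 = 597
    F-F: 1 × 153 = 153
    Σ(broken) = 4816 kJ
  Bonds formed (products):
    C-C: 3 × 361 = 1083
    C-F: 2 × 476 = 952
    C-H: 8 × 418 = 3344
    Σ(formed) = 5379 kJ
  ΔH_1 = 4816 − 5379 = −563 kJ
Reaction 2:
  Bonds broken (reactants):
    O=O: 3 × 487 = 1461
    S-H: 4 × 352 = 1408
    Σ(broken) = 2869 kJ
  Bonds formed (products):
    O-H: 4 × 454 = 1816
    S=O: 4 × 503 = 2012
    Σ(formed) = 3828 kJ
  ΔH_2 = 2869 − 3828 = −959 kJ
ΔH_1 − ΔH_2 = +396 kJ, so reaction 2 has the more negative ΔH; |ΔH_1 − ΔH_2| = 396 kJ.

Reaction 2, by 396 kJ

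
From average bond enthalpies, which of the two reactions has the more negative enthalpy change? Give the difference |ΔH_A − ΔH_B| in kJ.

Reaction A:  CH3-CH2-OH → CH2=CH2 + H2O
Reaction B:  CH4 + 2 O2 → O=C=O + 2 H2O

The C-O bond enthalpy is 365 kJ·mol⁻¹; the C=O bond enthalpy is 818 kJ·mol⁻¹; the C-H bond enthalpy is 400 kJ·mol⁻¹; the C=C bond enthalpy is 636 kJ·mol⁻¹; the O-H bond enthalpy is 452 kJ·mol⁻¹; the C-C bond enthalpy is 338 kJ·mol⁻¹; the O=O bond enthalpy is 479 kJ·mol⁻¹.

Reaction A:
  Bonds broken (reactants):
    C-C: 1 × 338 = 338
    C-H: 5 × 400 = 2000
    C-O: 1 × 365 = 365
    O-H: 1 × 452 = 452
    Σ(broken) = 3155 kJ
  Bonds formed (products):
    C-H: 4 × 400 = 1600
    C=C: 1 × 636 = 636
    O-H: 2 × 452 = 904
    Σ(formed) = 3140 kJ
  ΔH_A = 3155 − 3140 = +15 kJ
Reaction B:
  Bonds broken (reactants):
    C-H: 4 × 400 = 1600
    O=O: 2 × 479 = 958
    Σ(broken) = 2558 kJ
  Bonds formed (products):
    C=O: 2 × 818 = 1636
    O-H: 4 × 452 = 1808
    Σ(formed) = 3444 kJ
  ΔH_B = 2558 − 3444 = −886 kJ
ΔH_A − ΔH_B = +901 kJ, so reaction B has the more negative ΔH; |ΔH_A − ΔH_B| = 901 kJ.

Reaction B, by 901 kJ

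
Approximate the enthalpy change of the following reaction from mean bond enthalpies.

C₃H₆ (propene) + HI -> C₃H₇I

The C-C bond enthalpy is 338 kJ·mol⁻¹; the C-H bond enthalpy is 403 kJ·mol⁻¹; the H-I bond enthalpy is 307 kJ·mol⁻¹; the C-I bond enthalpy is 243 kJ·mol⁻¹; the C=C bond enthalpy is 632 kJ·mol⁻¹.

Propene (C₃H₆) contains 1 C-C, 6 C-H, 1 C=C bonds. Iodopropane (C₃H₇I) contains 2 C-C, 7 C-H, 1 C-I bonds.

Bonds broken (reactants):
  C-C: 1 × 338 = 338
  C-H: 6 × 403 = 2418
  C=C: 1 × 632 = 632
  H-I: 1 × 307 = 307
  Σ(broken) = 3695 kJ
Bonds formed (products):
  C-C: 2 × 338 = 676
  C-H: 7 × 403 = 2821
  C-I: 1 × 243 = 243
  Σ(formed) = 3740 kJ
ΔH = Σ(broken) − Σ(formed) = 3695 − 3740 = −45 kJ

ΔH ≈ −45 kJ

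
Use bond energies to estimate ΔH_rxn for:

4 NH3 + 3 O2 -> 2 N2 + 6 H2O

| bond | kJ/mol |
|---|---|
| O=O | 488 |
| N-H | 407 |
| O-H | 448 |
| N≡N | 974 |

Bonds broken (reactants):
  N-H: 12 × 407 = 4884
  O=O: 3 × 488 = 1464
  Σ(broken) = 6348 kJ
Bonds formed (products):
  N≡N: 2 × 974 = 1948
  O-H: 12 × 448 = 5376
  Σ(formed) = 7324 kJ
ΔH = Σ(broken) − Σ(formed) = 6348 − 7324 = −976 kJ

ΔH ≈ −976 kJ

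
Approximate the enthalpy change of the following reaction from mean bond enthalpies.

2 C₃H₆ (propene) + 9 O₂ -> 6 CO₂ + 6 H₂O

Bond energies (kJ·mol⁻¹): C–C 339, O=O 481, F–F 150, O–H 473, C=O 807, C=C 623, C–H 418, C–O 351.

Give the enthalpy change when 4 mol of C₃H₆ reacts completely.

ΔH = −8182 kJ

Bonds broken (reactants):
  C–C: 2 × 339 = 678
  C–H: 12 × 418 = 5016
  C=C: 2 × 623 = 1246
  O=O: 9 × 481 = 4329
  Σ(broken) = 11269 kJ
Bonds formed (products):
  C=O: 12 × 807 = 9684
  O–H: 12 × 473 = 5676
  Σ(formed) = 15360 kJ
ΔH = Σ(broken) − Σ(formed) = 11269 − 15360 = −4091 kJ
For 2× the reaction as written: 2 × (−4091) = −8182 kJ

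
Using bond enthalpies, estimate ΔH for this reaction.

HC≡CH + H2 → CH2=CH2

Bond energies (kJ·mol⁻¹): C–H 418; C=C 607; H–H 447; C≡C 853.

Bonds broken (reactants):
  C≡C: 1 × 853 = 853
  C–H: 2 × 418 = 836
  H–H: 1 × 447 = 447
  Σ(broken) = 2136 kJ
Bonds formed (products):
  C–H: 4 × 418 = 1672
  C=C: 1 × 607 = 607
  Σ(formed) = 2279 kJ
ΔH = Σ(broken) − Σ(formed) = 2136 − 2279 = −143 kJ

ΔH ≈ −143 kJ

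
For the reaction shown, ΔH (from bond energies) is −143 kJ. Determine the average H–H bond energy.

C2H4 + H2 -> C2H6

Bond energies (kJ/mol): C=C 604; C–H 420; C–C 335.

Let D be the H–H bond energy.
Σ(broken) = 4×420 + 1×604 + 1×D = 2284 + D
Σ(formed) = 1×335 + 6×420 = 2855
ΔH = Σ(broken) − Σ(formed) = (2284 + D) − (2855) = −571 + D
Setting this equal to −143 kJ gives D = 428 kJ/mol.

D(H–H) ≈ 428 kJ/mol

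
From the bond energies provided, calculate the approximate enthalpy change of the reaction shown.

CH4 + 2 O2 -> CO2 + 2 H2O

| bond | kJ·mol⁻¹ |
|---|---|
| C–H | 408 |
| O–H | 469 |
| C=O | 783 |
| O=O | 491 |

ΔH ≈ −828 kJ

Bonds broken (reactants):
  C–H: 4 × 408 = 1632
  O=O: 2 × 491 = 982
  Σ(broken) = 2614 kJ
Bonds formed (products):
  C=O: 2 × 783 = 1566
  O–H: 4 × 469 = 1876
  Σ(formed) = 3442 kJ
ΔH = Σ(broken) − Σ(formed) = 2614 − 3442 = −828 kJ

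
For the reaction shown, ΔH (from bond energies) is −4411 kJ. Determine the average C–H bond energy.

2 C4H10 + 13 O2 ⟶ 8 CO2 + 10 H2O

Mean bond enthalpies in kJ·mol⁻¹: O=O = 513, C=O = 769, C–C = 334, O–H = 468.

Let D be the C–H bond energy.
Σ(broken) = 6×334 + 20×D + 13×513 = 8673 + 20D
Σ(formed) = 16×769 + 20×468 = 21664
ΔH = Σ(broken) − Σ(formed) = (8673 + 20D) − (21664) = −12991 + 20D
Setting this equal to −4411 kJ gives 20D = 8580, so D = 429 kJ/mol.

D(C–H) ≈ 429 kJ/mol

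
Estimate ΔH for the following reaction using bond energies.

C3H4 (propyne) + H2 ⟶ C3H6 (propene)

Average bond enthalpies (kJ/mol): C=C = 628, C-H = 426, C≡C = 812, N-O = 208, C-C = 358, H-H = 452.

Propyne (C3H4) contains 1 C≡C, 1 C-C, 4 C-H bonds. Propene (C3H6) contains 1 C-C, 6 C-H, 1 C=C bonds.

ΔH ≈ −216 kJ

Bonds broken (reactants):
  C≡C: 1 × 812 = 812
  C-C: 1 × 358 = 358
  C-H: 4 × 426 = 1704
  H-H: 1 × 452 = 452
  Σ(broken) = 3326 kJ
Bonds formed (products):
  C-C: 1 × 358 = 358
  C-H: 6 × 426 = 2556
  C=C: 1 × 628 = 628
  Σ(formed) = 3542 kJ
ΔH = Σ(broken) − Σ(formed) = 3326 − 3542 = −216 kJ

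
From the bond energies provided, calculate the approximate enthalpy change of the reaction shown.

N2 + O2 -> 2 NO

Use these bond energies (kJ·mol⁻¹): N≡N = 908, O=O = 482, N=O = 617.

Bonds broken (reactants):
  N≡N: 1 × 908 = 908
  O=O: 1 × 482 = 482
  Σ(broken) = 1390 kJ
Bonds formed (products):
  N=O: 2 × 617 = 1234
  Σ(formed) = 1234 kJ
ΔH = Σ(broken) − Σ(formed) = 1390 − 1234 = +156 kJ

ΔH ≈ +156 kJ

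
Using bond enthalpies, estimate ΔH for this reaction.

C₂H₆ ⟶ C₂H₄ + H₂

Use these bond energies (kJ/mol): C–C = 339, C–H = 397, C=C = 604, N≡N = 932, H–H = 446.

ΔH ≈ +83 kJ

Bonds broken (reactants):
  C–C: 1 × 339 = 339
  C–H: 6 × 397 = 2382
  Σ(broken) = 2721 kJ
Bonds formed (products):
  C–H: 4 × 397 = 1588
  C=C: 1 × 604 = 604
  H–H: 1 × 446 = 446
  Σ(formed) = 2638 kJ
ΔH = Σ(broken) − Σ(formed) = 2721 − 2638 = +83 kJ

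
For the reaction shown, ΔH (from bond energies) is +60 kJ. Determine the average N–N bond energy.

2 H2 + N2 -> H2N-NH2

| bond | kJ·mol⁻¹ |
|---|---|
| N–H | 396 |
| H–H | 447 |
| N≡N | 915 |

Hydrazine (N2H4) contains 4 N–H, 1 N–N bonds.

D(N–N) ≈ 165 kJ/mol

Let D be the N–N bond energy.
Σ(broken) = 2×447 + 1×915 = 1809
Σ(formed) = 4×396 + 1×D = 1584 + D
ΔH = Σ(broken) − Σ(formed) = (1809) − (1584 + D) = +225 − D
Setting this equal to +60 kJ gives D = 165 kJ/mol.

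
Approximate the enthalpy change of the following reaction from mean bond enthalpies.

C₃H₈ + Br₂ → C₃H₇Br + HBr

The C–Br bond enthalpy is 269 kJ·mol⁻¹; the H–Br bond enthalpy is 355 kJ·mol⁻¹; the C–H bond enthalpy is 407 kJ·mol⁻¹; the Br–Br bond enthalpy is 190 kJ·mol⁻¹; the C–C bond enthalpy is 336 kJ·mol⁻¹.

ΔH ≈ −27 kJ

Bonds broken (reactants):
  Br–Br: 1 × 190 = 190
  C–C: 2 × 336 = 672
  C–H: 8 × 407 = 3256
  Σ(broken) = 4118 kJ
Bonds formed (products):
  C–Br: 1 × 269 = 269
  C–C: 2 × 336 = 672
  C–H: 7 × 407 = 2849
  H–Br: 1 × 355 = 355
  Σ(formed) = 4145 kJ
ΔH = Σ(broken) − Σ(formed) = 4118 − 4145 = −27 kJ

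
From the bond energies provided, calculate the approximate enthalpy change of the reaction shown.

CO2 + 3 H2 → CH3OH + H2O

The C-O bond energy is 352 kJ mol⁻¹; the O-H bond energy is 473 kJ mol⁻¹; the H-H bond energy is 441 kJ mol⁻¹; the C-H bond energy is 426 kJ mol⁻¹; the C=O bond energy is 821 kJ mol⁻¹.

Bonds broken (reactants):
  C=O: 2 × 821 = 1642
  H-H: 3 × 441 = 1323
  Σ(broken) = 2965 kJ
Bonds formed (products):
  C-H: 3 × 426 = 1278
  C-O: 1 × 352 = 352
  O-H: 3 × 473 = 1419
  Σ(formed) = 3049 kJ
ΔH = Σ(broken) − Σ(formed) = 2965 − 3049 = −84 kJ

ΔH ≈ −84 kJ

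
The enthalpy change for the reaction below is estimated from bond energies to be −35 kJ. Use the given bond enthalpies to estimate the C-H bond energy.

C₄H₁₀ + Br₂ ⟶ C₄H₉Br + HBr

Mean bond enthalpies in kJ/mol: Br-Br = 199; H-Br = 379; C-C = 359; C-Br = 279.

Let D be the C-H bond energy.
Σ(broken) = 1×199 + 3×359 + 10×D = 1276 + 10D
Σ(formed) = 1×279 + 3×359 + 9×D + 1×379 = 1735 + 9D
ΔH = Σ(broken) − Σ(formed) = (1276 + 10D) − (1735 + 9D) = −459 + D
Setting this equal to −35 kJ gives D = 424 kJ/mol.

D(C-H) ≈ 424 kJ/mol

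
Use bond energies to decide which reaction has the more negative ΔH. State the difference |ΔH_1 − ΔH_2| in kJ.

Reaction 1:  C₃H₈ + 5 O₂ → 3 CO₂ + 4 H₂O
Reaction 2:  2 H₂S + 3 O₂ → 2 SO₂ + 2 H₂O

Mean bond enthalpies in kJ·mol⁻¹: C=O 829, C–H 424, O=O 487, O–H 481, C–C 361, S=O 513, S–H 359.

Reaction 1, by 1194 kJ

Reaction 1:
  Bonds broken (reactants):
    C–C: 2 × 361 = 722
    C–H: 8 × 424 = 3392
    O=O: 5 × 487 = 2435
    Σ(broken) = 6549 kJ
  Bonds formed (products):
    C=O: 6 × 829 = 4974
    O–H: 8 × 481 = 3848
    Σ(formed) = 8822 kJ
  ΔH_1 = 6549 − 8822 = −2273 kJ
Reaction 2:
  Bonds broken (reactants):
    O=O: 3 × 487 = 1461
    S–H: 4 × 359 = 1436
    Σ(broken) = 2897 kJ
  Bonds formed (products):
    O–H: 4 × 481 = 1924
    S=O: 4 × 513 = 2052
    Σ(formed) = 3976 kJ
  ΔH_2 = 2897 − 3976 = −1079 kJ
ΔH_1 − ΔH_2 = −1194 kJ, so reaction 1 has the more negative ΔH; |ΔH_1 − ΔH_2| = 1194 kJ.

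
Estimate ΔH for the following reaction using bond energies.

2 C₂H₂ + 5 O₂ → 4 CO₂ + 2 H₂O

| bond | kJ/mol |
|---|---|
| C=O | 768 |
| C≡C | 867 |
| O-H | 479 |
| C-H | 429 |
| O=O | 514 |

ΔH ≈ −2040 kJ

Bonds broken (reactants):
  C≡C: 2 × 867 = 1734
  C-H: 4 × 429 = 1716
  O=O: 5 × 514 = 2570
  Σ(broken) = 6020 kJ
Bonds formed (products):
  C=O: 8 × 768 = 6144
  O-H: 4 × 479 = 1916
  Σ(formed) = 8060 kJ
ΔH = Σ(broken) − Σ(formed) = 6020 − 8060 = −2040 kJ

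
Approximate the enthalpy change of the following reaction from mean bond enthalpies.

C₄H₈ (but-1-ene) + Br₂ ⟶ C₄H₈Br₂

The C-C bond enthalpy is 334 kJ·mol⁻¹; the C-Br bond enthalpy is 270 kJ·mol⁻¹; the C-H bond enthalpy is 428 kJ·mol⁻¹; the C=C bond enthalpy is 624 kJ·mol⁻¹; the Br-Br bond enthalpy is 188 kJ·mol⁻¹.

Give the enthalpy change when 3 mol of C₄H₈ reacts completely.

Bonds broken (reactants):
  Br-Br: 1 × 188 = 188
  C-C: 2 × 334 = 668
  C-H: 8 × 428 = 3424
  C=C: 1 × 624 = 624
  Σ(broken) = 4904 kJ
Bonds formed (products):
  C-Br: 2 × 270 = 540
  C-C: 3 × 334 = 1002
  C-H: 8 × 428 = 3424
  Σ(formed) = 4966 kJ
ΔH = Σ(broken) − Σ(formed) = 4904 − 4966 = −62 kJ
For 3× the reaction as written: 3 × (−62) = −186 kJ

ΔH = −186 kJ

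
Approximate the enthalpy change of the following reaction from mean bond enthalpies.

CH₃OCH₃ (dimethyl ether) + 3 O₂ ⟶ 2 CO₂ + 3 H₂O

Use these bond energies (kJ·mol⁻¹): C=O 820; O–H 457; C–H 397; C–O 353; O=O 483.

Bonds broken (reactants):
  C–H: 6 × 397 = 2382
  C–O: 2 × 353 = 706
  O=O: 3 × 483 = 1449
  Σ(broken) = 4537 kJ
Bonds formed (products):
  C=O: 4 × 820 = 3280
  O–H: 6 × 457 = 2742
  Σ(formed) = 6022 kJ
ΔH = Σ(broken) − Σ(formed) = 4537 − 6022 = −1485 kJ

ΔH ≈ −1485 kJ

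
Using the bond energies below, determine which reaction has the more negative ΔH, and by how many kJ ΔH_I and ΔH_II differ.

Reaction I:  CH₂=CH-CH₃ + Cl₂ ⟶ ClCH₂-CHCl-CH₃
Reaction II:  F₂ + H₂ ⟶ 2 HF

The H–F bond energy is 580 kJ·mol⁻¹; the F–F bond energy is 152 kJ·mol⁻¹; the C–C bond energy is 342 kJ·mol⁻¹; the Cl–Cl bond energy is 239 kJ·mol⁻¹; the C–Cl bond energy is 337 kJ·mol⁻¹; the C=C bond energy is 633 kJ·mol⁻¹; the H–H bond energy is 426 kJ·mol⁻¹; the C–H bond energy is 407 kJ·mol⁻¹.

Reaction I:
  Bonds broken (reactants):
    C–C: 1 × 342 = 342
    C–H: 6 × 407 = 2442
    C=C: 1 × 633 = 633
    Cl–Cl: 1 × 239 = 239
    Σ(broken) = 3656 kJ
  Bonds formed (products):
    C–C: 2 × 342 = 684
    C–Cl: 2 × 337 = 674
    C–H: 6 × 407 = 2442
    Σ(formed) = 3800 kJ
  ΔH_I = 3656 − 3800 = −144 kJ
Reaction II:
  Bonds broken (reactants):
    F–F: 1 × 152 = 152
    H–H: 1 × 426 = 426
    Σ(broken) = 578 kJ
  Bonds formed (products):
    H–F: 2 × 580 = 1160
    Σ(formed) = 1160 kJ
  ΔH_II = 578 − 1160 = −582 kJ
ΔH_I − ΔH_II = +438 kJ, so reaction II has the more negative ΔH; |ΔH_I − ΔH_II| = 438 kJ.

Reaction II, by 438 kJ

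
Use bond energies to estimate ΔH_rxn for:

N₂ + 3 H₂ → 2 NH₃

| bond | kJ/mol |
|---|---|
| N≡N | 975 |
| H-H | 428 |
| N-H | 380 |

ΔH ≈ −21 kJ

Bonds broken (reactants):
  H-H: 3 × 428 = 1284
  N≡N: 1 × 975 = 975
  Σ(broken) = 2259 kJ
Bonds formed (products):
  N-H: 6 × 380 = 2280
  Σ(formed) = 2280 kJ
ΔH = Σ(broken) − Σ(formed) = 2259 − 2280 = −21 kJ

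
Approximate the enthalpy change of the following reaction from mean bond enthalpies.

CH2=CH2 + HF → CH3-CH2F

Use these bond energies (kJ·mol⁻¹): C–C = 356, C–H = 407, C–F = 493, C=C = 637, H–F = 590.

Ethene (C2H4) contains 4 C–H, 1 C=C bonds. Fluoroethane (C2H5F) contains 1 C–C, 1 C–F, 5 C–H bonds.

ΔH ≈ −29 kJ

Bonds broken (reactants):
  C–H: 4 × 407 = 1628
  C=C: 1 × 637 = 637
  H–F: 1 × 590 = 590
  Σ(broken) = 2855 kJ
Bonds formed (products):
  C–C: 1 × 356 = 356
  C–F: 1 × 493 = 493
  C–H: 5 × 407 = 2035
  Σ(formed) = 2884 kJ
ΔH = Σ(broken) − Σ(formed) = 2855 − 2884 = −29 kJ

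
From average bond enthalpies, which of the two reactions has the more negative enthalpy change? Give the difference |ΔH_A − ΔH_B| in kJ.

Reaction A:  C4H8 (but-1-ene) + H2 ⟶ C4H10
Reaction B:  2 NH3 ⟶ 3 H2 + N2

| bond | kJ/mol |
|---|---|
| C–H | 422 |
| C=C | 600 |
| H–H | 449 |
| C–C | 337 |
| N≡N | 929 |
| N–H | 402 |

Reaction A, by 268 kJ

Reaction A:
  Bonds broken (reactants):
    C–C: 2 × 337 = 674
    C–H: 8 × 422 = 3376
    C=C: 1 × 600 = 600
    H–H: 1 × 449 = 449
    Σ(broken) = 5099 kJ
  Bonds formed (products):
    C–C: 3 × 337 = 1011
    C–H: 10 × 422 = 4220
    Σ(formed) = 5231 kJ
  ΔH_A = 5099 − 5231 = −132 kJ
Reaction B:
  Bonds broken (reactants):
    N–H: 6 × 402 = 2412
    Σ(broken) = 2412 kJ
  Bonds formed (products):
    H–H: 3 × 449 = 1347
    N≡N: 1 × 929 = 929
    Σ(formed) = 2276 kJ
  ΔH_B = 2412 − 2276 = +136 kJ
ΔH_A − ΔH_B = −268 kJ, so reaction A has the more negative ΔH; |ΔH_A − ΔH_B| = 268 kJ.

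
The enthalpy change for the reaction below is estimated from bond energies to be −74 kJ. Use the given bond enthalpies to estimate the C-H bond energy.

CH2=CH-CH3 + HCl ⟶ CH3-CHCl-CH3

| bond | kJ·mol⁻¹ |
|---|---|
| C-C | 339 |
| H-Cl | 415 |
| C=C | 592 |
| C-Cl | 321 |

Let D be the C-H bond energy.
Σ(broken) = 1×339 + 6×D + 1×592 + 1×415 = 1346 + 6D
Σ(formed) = 2×339 + 1×321 + 7×D = 999 + 7D
ΔH = Σ(broken) − Σ(formed) = (1346 + 6D) − (999 + 7D) = +347 − D
Setting this equal to −74 kJ gives D = 421 kJ/mol.

D(C-H) ≈ 421 kJ/mol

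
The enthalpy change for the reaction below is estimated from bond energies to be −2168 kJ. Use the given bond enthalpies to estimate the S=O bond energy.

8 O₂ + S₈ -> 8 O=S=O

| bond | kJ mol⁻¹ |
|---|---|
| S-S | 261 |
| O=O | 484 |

D(S=O) ≈ 508 kJ/mol

Let D be the S=O bond energy.
Σ(broken) = 8×484 + 8×261 = 5960
Σ(formed) = 16×D = 16D
ΔH = Σ(broken) − Σ(formed) = (5960) − (16D) = +5960 − 16D
Setting this equal to −2168 kJ gives 16D = 8128, so D = 508 kJ/mol.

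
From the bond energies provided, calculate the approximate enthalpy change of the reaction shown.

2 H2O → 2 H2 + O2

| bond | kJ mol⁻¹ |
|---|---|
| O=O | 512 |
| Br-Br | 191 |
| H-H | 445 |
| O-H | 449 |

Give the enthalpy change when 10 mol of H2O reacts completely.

ΔH = +1970 kJ

Bonds broken (reactants):
  O-H: 4 × 449 = 1796
  Σ(broken) = 1796 kJ
Bonds formed (products):
  H-H: 2 × 445 = 890
  O=O: 1 × 512 = 512
  Σ(formed) = 1402 kJ
ΔH = Σ(broken) − Σ(formed) = 1796 − 1402 = +394 kJ
For 5× the reaction as written: 5 × (+394) = +1970 kJ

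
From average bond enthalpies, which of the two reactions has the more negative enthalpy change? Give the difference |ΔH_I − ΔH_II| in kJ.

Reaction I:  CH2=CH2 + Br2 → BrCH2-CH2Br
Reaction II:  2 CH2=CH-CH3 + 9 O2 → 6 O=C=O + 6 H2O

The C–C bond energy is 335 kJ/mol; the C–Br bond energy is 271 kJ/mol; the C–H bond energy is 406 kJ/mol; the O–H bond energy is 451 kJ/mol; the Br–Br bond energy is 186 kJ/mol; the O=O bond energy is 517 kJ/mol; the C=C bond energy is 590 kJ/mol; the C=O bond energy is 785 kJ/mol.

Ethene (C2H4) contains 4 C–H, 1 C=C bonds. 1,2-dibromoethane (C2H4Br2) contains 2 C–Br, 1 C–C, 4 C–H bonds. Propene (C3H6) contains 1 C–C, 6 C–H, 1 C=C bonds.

Reaction II, by 3356 kJ

Reaction I:
  Bonds broken (reactants):
    Br–Br: 1 × 186 = 186
    C–H: 4 × 406 = 1624
    C=C: 1 × 590 = 590
    Σ(broken) = 2400 kJ
  Bonds formed (products):
    C–Br: 2 × 271 = 542
    C–C: 1 × 335 = 335
    C–H: 4 × 406 = 1624
    Σ(formed) = 2501 kJ
  ΔH_I = 2400 − 2501 = −101 kJ
Reaction II:
  Bonds broken (reactants):
    C–C: 2 × 335 = 670
    C–H: 12 × 406 = 4872
    C=C: 2 × 590 = 1180
    O=O: 9 × 517 = 4653
    Σ(broken) = 11375 kJ
  Bonds formed (products):
    C=O: 12 × 785 = 9420
    O–H: 12 × 451 = 5412
    Σ(formed) = 14832 kJ
  ΔH_II = 11375 − 14832 = −3457 kJ
ΔH_I − ΔH_II = +3356 kJ, so reaction II has the more negative ΔH; |ΔH_I − ΔH_II| = 3356 kJ.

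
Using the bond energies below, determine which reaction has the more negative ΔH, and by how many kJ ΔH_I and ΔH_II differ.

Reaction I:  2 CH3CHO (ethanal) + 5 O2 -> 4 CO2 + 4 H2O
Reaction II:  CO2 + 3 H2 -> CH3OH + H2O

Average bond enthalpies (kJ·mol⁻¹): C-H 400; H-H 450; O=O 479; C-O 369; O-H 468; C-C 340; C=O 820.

Reaction I, by 2406 kJ

Reaction I:
  Bonds broken (reactants):
    C-C: 2 × 340 = 680
    C-H: 8 × 400 = 3200
    C=O: 2 × 820 = 1640
    O=O: 5 × 479 = 2395
    Σ(broken) = 7915 kJ
  Bonds formed (products):
    C=O: 8 × 820 = 6560
    O-H: 8 × 468 = 3744
    Σ(formed) = 10304 kJ
  ΔH_I = 7915 − 10304 = −2389 kJ
Reaction II:
  Bonds broken (reactants):
    C=O: 2 × 820 = 1640
    H-H: 3 × 450 = 1350
    Σ(broken) = 2990 kJ
  Bonds formed (products):
    C-H: 3 × 400 = 1200
    C-O: 1 × 369 = 369
    O-H: 3 × 468 = 1404
    Σ(formed) = 2973 kJ
  ΔH_II = 2990 − 2973 = +17 kJ
ΔH_I − ΔH_II = −2406 kJ, so reaction I has the more negative ΔH; |ΔH_I − ΔH_II| = 2406 kJ.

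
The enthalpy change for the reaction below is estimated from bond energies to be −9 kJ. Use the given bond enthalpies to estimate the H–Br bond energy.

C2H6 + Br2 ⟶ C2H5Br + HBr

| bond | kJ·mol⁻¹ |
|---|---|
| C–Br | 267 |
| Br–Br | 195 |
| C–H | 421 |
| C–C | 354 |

Let D be the H–Br bond energy.
Σ(broken) = 1×195 + 1×354 + 6×421 = 3075
Σ(formed) = 1×267 + 1×354 + 5×421 + 1×D = 2726 + D
ΔH = Σ(broken) − Σ(formed) = (3075) − (2726 + D) = +349 − D
Setting this equal to −9 kJ gives D = 358 kJ/mol.

D(H–Br) ≈ 358 kJ/mol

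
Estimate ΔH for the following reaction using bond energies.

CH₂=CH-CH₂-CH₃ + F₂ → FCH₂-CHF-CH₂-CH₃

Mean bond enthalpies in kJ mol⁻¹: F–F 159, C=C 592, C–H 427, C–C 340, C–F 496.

Bonds broken (reactants):
  C–C: 2 × 340 = 680
  C–H: 8 × 427 = 3416
  C=C: 1 × 592 = 592
  F–F: 1 × 159 = 159
  Σ(broken) = 4847 kJ
Bonds formed (products):
  C–C: 3 × 340 = 1020
  C–F: 2 × 496 = 992
  C–H: 8 × 427 = 3416
  Σ(formed) = 5428 kJ
ΔH = Σ(broken) − Σ(formed) = 4847 − 5428 = −581 kJ

ΔH ≈ −581 kJ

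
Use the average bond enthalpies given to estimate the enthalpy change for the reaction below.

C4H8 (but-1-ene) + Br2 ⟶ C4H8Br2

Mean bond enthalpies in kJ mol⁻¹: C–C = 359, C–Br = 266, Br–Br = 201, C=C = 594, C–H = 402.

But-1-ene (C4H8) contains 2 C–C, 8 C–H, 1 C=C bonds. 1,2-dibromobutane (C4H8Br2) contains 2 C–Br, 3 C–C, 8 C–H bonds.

ΔH ≈ −96 kJ

Bonds broken (reactants):
  Br–Br: 1 × 201 = 201
  C–C: 2 × 359 = 718
  C–H: 8 × 402 = 3216
  C=C: 1 × 594 = 594
  Σ(broken) = 4729 kJ
Bonds formed (products):
  C–Br: 2 × 266 = 532
  C–C: 3 × 359 = 1077
  C–H: 8 × 402 = 3216
  Σ(formed) = 4825 kJ
ΔH = Σ(broken) − Σ(formed) = 4729 − 4825 = −96 kJ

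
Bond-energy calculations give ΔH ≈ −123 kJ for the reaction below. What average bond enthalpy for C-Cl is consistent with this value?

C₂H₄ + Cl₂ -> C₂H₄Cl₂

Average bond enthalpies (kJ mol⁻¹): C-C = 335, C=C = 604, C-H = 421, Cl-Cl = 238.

Let D be the C-Cl bond energy.
Σ(broken) = 4×421 + 1×604 + 1×238 = 2526
Σ(formed) = 1×335 + 2×D + 4×421 = 2019 + 2D
ΔH = Σ(broken) − Σ(formed) = (2526) − (2019 + 2D) = +507 − 2D
Setting this equal to −123 kJ gives 2D = 630, so D = 315 kJ/mol.

D(C-Cl) ≈ 315 kJ/mol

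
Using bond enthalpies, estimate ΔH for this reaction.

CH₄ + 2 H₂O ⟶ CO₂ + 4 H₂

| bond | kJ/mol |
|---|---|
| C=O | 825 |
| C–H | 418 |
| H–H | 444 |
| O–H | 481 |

Bonds broken (reactants):
  C–H: 4 × 418 = 1672
  O–H: 4 × 481 = 1924
  Σ(broken) = 3596 kJ
Bonds formed (products):
  C=O: 2 × 825 = 1650
  H–H: 4 × 444 = 1776
  Σ(formed) = 3426 kJ
ΔH = Σ(broken) − Σ(formed) = 3596 − 3426 = +170 kJ

ΔH ≈ +170 kJ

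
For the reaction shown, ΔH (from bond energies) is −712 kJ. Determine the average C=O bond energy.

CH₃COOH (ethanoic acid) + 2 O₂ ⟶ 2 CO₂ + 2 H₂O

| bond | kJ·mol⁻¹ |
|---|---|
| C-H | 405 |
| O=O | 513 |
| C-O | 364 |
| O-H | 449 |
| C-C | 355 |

D(C=O) ≈ 775 kJ/mol

Let D be the C=O bond energy.
Σ(broken) = 1×355 + 3×405 + 1×364 + 1×D + 1×449 + 2×513 = 3409 + D
Σ(formed) = 4×D + 4×449 = 1796 + 4D
ΔH = Σ(broken) − Σ(formed) = (3409 + D) − (1796 + 4D) = +1613 − 3D
Setting this equal to −712 kJ gives 3D = 2325, so D = 775 kJ/mol.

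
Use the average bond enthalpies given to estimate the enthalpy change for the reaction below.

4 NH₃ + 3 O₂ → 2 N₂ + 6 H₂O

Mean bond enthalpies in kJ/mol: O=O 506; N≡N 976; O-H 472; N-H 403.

Bonds broken (reactants):
  N-H: 12 × 403 = 4836
  O=O: 3 × 506 = 1518
  Σ(broken) = 6354 kJ
Bonds formed (products):
  N≡N: 2 × 976 = 1952
  O-H: 12 × 472 = 5664
  Σ(formed) = 7616 kJ
ΔH = Σ(broken) − Σ(formed) = 6354 − 7616 = −1262 kJ

ΔH ≈ −1262 kJ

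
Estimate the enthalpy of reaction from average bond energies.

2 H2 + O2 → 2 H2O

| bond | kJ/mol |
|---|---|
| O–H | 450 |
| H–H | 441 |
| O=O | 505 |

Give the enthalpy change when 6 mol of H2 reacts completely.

Bonds broken (reactants):
  H–H: 2 × 441 = 882
  O=O: 1 × 505 = 505
  Σ(broken) = 1387 kJ
Bonds formed (products):
  O–H: 4 × 450 = 1800
  Σ(formed) = 1800 kJ
ΔH = Σ(broken) − Σ(formed) = 1387 − 1800 = −413 kJ
For 3× the reaction as written: 3 × (−413) = −1239 kJ

ΔH = −1239 kJ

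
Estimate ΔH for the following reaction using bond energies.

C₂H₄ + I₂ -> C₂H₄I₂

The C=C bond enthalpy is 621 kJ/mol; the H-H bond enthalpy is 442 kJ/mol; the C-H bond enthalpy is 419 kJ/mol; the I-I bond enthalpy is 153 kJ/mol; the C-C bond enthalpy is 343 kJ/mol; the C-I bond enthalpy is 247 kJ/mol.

ΔH ≈ −63 kJ

Bonds broken (reactants):
  C-H: 4 × 419 = 1676
  C=C: 1 × 621 = 621
  I-I: 1 × 153 = 153
  Σ(broken) = 2450 kJ
Bonds formed (products):
  C-C: 1 × 343 = 343
  C-H: 4 × 419 = 1676
  C-I: 2 × 247 = 494
  Σ(formed) = 2513 kJ
ΔH = Σ(broken) − Σ(formed) = 2450 − 2513 = −63 kJ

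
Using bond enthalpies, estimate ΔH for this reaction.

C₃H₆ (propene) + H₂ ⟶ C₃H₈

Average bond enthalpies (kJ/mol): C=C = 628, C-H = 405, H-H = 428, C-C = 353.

ΔH ≈ −107 kJ

Bonds broken (reactants):
  C-C: 1 × 353 = 353
  C-H: 6 × 405 = 2430
  C=C: 1 × 628 = 628
  H-H: 1 × 428 = 428
  Σ(broken) = 3839 kJ
Bonds formed (products):
  C-C: 2 × 353 = 706
  C-H: 8 × 405 = 3240
  Σ(formed) = 3946 kJ
ΔH = Σ(broken) − Σ(formed) = 3839 − 3946 = −107 kJ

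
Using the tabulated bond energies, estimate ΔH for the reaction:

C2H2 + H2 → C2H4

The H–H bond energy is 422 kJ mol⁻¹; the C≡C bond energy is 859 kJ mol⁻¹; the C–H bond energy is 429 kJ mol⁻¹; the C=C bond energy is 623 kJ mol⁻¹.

Bonds broken (reactants):
  C≡C: 1 × 859 = 859
  C–H: 2 × 429 = 858
  H–H: 1 × 422 = 422
  Σ(broken) = 2139 kJ
Bonds formed (products):
  C–H: 4 × 429 = 1716
  C=C: 1 × 623 = 623
  Σ(formed) = 2339 kJ
ΔH = Σ(broken) − Σ(formed) = 2139 − 2339 = −200 kJ

ΔH ≈ −200 kJ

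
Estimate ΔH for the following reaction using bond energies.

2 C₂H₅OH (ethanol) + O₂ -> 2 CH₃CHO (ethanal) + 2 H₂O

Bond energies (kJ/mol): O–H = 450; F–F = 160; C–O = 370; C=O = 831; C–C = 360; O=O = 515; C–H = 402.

Bonds broken (reactants):
  C–C: 2 × 360 = 720
  C–H: 10 × 402 = 4020
  C–O: 2 × 370 = 740
  O–H: 2 × 450 = 900
  O=O: 1 × 515 = 515
  Σ(broken) = 6895 kJ
Bonds formed (products):
  C–C: 2 × 360 = 720
  C–H: 8 × 402 = 3216
  C=O: 2 × 831 = 1662
  O–H: 4 × 450 = 1800
  Σ(formed) = 7398 kJ
ΔH = Σ(broken) − Σ(formed) = 6895 − 7398 = −503 kJ

ΔH ≈ −503 kJ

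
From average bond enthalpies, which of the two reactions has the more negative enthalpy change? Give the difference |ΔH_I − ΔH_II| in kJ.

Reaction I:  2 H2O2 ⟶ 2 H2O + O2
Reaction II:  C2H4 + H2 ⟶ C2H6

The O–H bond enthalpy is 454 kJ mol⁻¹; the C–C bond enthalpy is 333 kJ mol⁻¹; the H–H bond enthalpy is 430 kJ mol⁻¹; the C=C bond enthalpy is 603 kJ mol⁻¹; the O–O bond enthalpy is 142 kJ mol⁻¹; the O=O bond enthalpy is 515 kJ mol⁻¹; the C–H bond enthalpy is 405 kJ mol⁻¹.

Reaction I, by 121 kJ

Reaction I:
  Bonds broken (reactants):
    O–H: 4 × 454 = 1816
    O–O: 2 × 142 = 284
    Σ(broken) = 2100 kJ
  Bonds formed (products):
    O–H: 4 × 454 = 1816
    O=O: 1 × 515 = 515
    Σ(formed) = 2331 kJ
  ΔH_I = 2100 − 2331 = −231 kJ
Reaction II:
  Bonds broken (reactants):
    C–H: 4 × 405 = 1620
    C=C: 1 × 603 = 603
    H–H: 1 × 430 = 430
    Σ(broken) = 2653 kJ
  Bonds formed (products):
    C–C: 1 × 333 = 333
    C–H: 6 × 405 = 2430
    Σ(formed) = 2763 kJ
  ΔH_II = 2653 − 2763 = −110 kJ
ΔH_I − ΔH_II = −121 kJ, so reaction I has the more negative ΔH; |ΔH_I − ΔH_II| = 121 kJ.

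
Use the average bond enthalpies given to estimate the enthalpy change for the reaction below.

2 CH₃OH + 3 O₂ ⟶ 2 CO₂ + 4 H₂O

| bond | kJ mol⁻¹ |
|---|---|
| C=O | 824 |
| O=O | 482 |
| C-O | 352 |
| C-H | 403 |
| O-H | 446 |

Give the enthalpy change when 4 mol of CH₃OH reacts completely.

Bonds broken (reactants):
  C-H: 6 × 403 = 2418
  C-O: 2 × 352 = 704
  O-H: 2 × 446 = 892
  O=O: 3 × 482 = 1446
  Σ(broken) = 5460 kJ
Bonds formed (products):
  C=O: 4 × 824 = 3296
  O-H: 8 × 446 = 3568
  Σ(formed) = 6864 kJ
ΔH = Σ(broken) − Σ(formed) = 5460 − 6864 = −1404 kJ
For 2× the reaction as written: 2 × (−1404) = −2808 kJ

ΔH = −2808 kJ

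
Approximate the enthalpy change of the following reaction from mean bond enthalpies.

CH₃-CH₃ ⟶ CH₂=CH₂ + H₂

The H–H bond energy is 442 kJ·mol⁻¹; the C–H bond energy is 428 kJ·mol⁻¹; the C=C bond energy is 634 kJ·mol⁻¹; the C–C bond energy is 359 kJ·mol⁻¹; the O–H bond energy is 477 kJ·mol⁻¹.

ΔH ≈ +139 kJ

Bonds broken (reactants):
  C–C: 1 × 359 = 359
  C–H: 6 × 428 = 2568
  Σ(broken) = 2927 kJ
Bonds formed (products):
  C–H: 4 × 428 = 1712
  C=C: 1 × 634 = 634
  H–H: 1 × 442 = 442
  Σ(formed) = 2788 kJ
ΔH = Σ(broken) − Σ(formed) = 2927 − 2788 = +139 kJ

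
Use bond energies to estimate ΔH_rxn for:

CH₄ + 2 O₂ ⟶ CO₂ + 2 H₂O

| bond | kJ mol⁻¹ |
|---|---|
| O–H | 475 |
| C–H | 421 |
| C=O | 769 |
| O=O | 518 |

Bonds broken (reactants):
  C–H: 4 × 421 = 1684
  O=O: 2 × 518 = 1036
  Σ(broken) = 2720 kJ
Bonds formed (products):
  C=O: 2 × 769 = 1538
  O–H: 4 × 475 = 1900
  Σ(formed) = 3438 kJ
ΔH = Σ(broken) − Σ(formed) = 2720 − 3438 = −718 kJ

ΔH ≈ −718 kJ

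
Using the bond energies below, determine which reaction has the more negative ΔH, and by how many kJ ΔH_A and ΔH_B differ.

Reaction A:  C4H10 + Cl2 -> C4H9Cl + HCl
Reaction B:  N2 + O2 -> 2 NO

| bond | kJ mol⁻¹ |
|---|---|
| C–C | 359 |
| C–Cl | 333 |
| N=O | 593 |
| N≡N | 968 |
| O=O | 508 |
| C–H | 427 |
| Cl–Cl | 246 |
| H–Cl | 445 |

Reaction A, by 395 kJ

Reaction A:
  Bonds broken (reactants):
    C–C: 3 × 359 = 1077
    C–H: 10 × 427 = 4270
    Cl–Cl: 1 × 246 = 246
    Σ(broken) = 5593 kJ
  Bonds formed (products):
    C–C: 3 × 359 = 1077
    C–Cl: 1 × 333 = 333
    C–H: 9 × 427 = 3843
    H–Cl: 1 × 445 = 445
    Σ(formed) = 5698 kJ
  ΔH_A = 5593 − 5698 = −105 kJ
Reaction B:
  Bonds broken (reactants):
    N≡N: 1 × 968 = 968
    O=O: 1 × 508 = 508
    Σ(broken) = 1476 kJ
  Bonds formed (products):
    N=O: 2 × 593 = 1186
    Σ(formed) = 1186 kJ
  ΔH_B = 1476 − 1186 = +290 kJ
ΔH_A − ΔH_B = −395 kJ, so reaction A has the more negative ΔH; |ΔH_A − ΔH_B| = 395 kJ.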